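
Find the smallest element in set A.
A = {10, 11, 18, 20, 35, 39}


Set A = {10, 11, 18, 20, 35, 39}
Elements in ascending order: 10, 11, 18, 20, 35, 39
The smallest element is 10.

10


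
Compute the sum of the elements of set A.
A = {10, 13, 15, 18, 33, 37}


Set A = {10, 13, 15, 18, 33, 37}
Sum = 10 + 13 + 15 + 18 + 33 + 37 = 126

126


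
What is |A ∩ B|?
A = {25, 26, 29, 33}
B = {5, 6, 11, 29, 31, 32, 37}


Set A = {25, 26, 29, 33}
Set B = {5, 6, 11, 29, 31, 32, 37}
A ∩ B = {29}
|A ∩ B| = 1

1


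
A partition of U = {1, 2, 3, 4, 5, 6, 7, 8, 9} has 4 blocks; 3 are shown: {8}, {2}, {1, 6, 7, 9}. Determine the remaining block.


U = {1, 2, 3, 4, 5, 6, 7, 8, 9}
Shown blocks: {8}, {2}, {1, 6, 7, 9}
A partition's blocks are pairwise disjoint and cover U, so the missing block = U \ (union of shown blocks).
Union of shown blocks: {1, 2, 6, 7, 8, 9}
Missing block = U \ (union) = {3, 4, 5}

{3, 4, 5}


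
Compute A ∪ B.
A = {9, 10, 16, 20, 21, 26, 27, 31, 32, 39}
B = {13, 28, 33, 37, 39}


Set A = {9, 10, 16, 20, 21, 26, 27, 31, 32, 39}
Set B = {13, 28, 33, 37, 39}
A ∪ B includes all elements in either set.
Elements from A: {9, 10, 16, 20, 21, 26, 27, 31, 32, 39}
Elements from B not already included: {13, 28, 33, 37}
A ∪ B = {9, 10, 13, 16, 20, 21, 26, 27, 28, 31, 32, 33, 37, 39}

{9, 10, 13, 16, 20, 21, 26, 27, 28, 31, 32, 33, 37, 39}


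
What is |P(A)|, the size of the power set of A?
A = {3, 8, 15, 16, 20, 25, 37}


Set A = {3, 8, 15, 16, 20, 25, 37}
|A| = 7
The power set P(A) contains all subsets of A.
|P(A)| = 2^|A| = 2^7 = 128

128


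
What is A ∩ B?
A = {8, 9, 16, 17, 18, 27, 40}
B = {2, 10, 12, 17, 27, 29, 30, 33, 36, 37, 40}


Set A = {8, 9, 16, 17, 18, 27, 40}
Set B = {2, 10, 12, 17, 27, 29, 30, 33, 36, 37, 40}
A ∩ B includes only elements in both sets.
Check each element of A against B:
8 ✗, 9 ✗, 16 ✗, 17 ✓, 18 ✗, 27 ✓, 40 ✓
A ∩ B = {17, 27, 40}

{17, 27, 40}


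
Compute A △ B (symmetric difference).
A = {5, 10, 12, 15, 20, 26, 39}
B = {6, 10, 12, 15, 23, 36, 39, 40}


Set A = {5, 10, 12, 15, 20, 26, 39}
Set B = {6, 10, 12, 15, 23, 36, 39, 40}
A △ B = (A \ B) ∪ (B \ A)
Elements in A but not B: {5, 20, 26}
Elements in B but not A: {6, 23, 36, 40}
A △ B = {5, 6, 20, 23, 26, 36, 40}

{5, 6, 20, 23, 26, 36, 40}


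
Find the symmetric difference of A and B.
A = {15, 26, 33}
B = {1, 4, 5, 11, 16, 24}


Set A = {15, 26, 33}
Set B = {1, 4, 5, 11, 16, 24}
A △ B = (A \ B) ∪ (B \ A)
Elements in A but not B: {15, 26, 33}
Elements in B but not A: {1, 4, 5, 11, 16, 24}
A △ B = {1, 4, 5, 11, 15, 16, 24, 26, 33}

{1, 4, 5, 11, 15, 16, 24, 26, 33}


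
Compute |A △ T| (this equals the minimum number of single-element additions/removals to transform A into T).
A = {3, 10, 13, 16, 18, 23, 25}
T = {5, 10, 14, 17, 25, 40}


Set A = {3, 10, 13, 16, 18, 23, 25}
Set T = {5, 10, 14, 17, 25, 40}
Elements to remove from A (in A, not in T): {3, 13, 16, 18, 23} → 5 removals
Elements to add to A (in T, not in A): {5, 14, 17, 40} → 4 additions
Total edits = 5 + 4 = 9

9


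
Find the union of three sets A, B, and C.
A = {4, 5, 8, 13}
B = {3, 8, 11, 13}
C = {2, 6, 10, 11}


Set A = {4, 5, 8, 13}
Set B = {3, 8, 11, 13}
Set C = {2, 6, 10, 11}
First, A ∪ B = {3, 4, 5, 8, 11, 13}
Then, (A ∪ B) ∪ C = {2, 3, 4, 5, 6, 8, 10, 11, 13}

{2, 3, 4, 5, 6, 8, 10, 11, 13}


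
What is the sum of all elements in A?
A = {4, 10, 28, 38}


Set A = {4, 10, 28, 38}
Sum = 4 + 10 + 28 + 38 = 80

80


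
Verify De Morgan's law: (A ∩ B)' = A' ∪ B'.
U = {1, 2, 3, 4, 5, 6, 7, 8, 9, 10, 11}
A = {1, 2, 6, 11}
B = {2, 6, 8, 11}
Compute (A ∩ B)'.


U = {1, 2, 3, 4, 5, 6, 7, 8, 9, 10, 11}
A = {1, 2, 6, 11}, B = {2, 6, 8, 11}
A ∩ B = {2, 6, 11}
(A ∩ B)' = U \ (A ∩ B) = {1, 3, 4, 5, 7, 8, 9, 10}
Verification via A' ∪ B': A' = {3, 4, 5, 7, 8, 9, 10}, B' = {1, 3, 4, 5, 7, 9, 10}
A' ∪ B' = {1, 3, 4, 5, 7, 8, 9, 10} ✓

{1, 3, 4, 5, 7, 8, 9, 10}


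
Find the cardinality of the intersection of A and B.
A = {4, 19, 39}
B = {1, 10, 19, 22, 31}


Set A = {4, 19, 39}
Set B = {1, 10, 19, 22, 31}
A ∩ B = {19}
|A ∩ B| = 1

1


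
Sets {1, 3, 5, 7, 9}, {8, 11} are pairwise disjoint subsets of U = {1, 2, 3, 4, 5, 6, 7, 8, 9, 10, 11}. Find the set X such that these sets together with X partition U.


U = {1, 2, 3, 4, 5, 6, 7, 8, 9, 10, 11}
Shown blocks: {1, 3, 5, 7, 9}, {8, 11}
A partition's blocks are pairwise disjoint and cover U, so the missing block = U \ (union of shown blocks).
Union of shown blocks: {1, 3, 5, 7, 8, 9, 11}
Missing block = U \ (union) = {2, 4, 6, 10}

{2, 4, 6, 10}


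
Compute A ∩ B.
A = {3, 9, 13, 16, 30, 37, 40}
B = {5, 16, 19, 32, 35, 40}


Set A = {3, 9, 13, 16, 30, 37, 40}
Set B = {5, 16, 19, 32, 35, 40}
A ∩ B includes only elements in both sets.
Check each element of A against B:
3 ✗, 9 ✗, 13 ✗, 16 ✓, 30 ✗, 37 ✗, 40 ✓
A ∩ B = {16, 40}

{16, 40}


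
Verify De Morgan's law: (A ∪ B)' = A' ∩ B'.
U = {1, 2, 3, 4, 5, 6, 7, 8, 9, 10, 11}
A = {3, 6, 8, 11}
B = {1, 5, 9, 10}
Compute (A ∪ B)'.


U = {1, 2, 3, 4, 5, 6, 7, 8, 9, 10, 11}
A = {3, 6, 8, 11}, B = {1, 5, 9, 10}
A ∪ B = {1, 3, 5, 6, 8, 9, 10, 11}
(A ∪ B)' = U \ (A ∪ B) = {2, 4, 7}
Verification via A' ∩ B': A' = {1, 2, 4, 5, 7, 9, 10}, B' = {2, 3, 4, 6, 7, 8, 11}
A' ∩ B' = {2, 4, 7} ✓

{2, 4, 7}


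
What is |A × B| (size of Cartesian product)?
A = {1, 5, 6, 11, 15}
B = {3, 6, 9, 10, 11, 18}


Set A = {1, 5, 6, 11, 15} has 5 elements.
Set B = {3, 6, 9, 10, 11, 18} has 6 elements.
|A × B| = |A| × |B| = 5 × 6 = 30

30


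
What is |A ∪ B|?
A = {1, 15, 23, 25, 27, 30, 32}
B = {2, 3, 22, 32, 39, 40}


Set A = {1, 15, 23, 25, 27, 30, 32}, |A| = 7
Set B = {2, 3, 22, 32, 39, 40}, |B| = 6
A ∩ B = {32}, |A ∩ B| = 1
|A ∪ B| = |A| + |B| - |A ∩ B| = 7 + 6 - 1 = 12

12


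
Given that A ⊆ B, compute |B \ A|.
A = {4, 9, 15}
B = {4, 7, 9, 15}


Set A = {4, 9, 15}, |A| = 3
Set B = {4, 7, 9, 15}, |B| = 4
Since A ⊆ B: B \ A = {7}
|B| - |A| = 4 - 3 = 1

1


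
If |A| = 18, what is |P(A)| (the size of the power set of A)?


The set has 18 elements.
The power set contains all possible subsets.
|P(A)| = 2^|A| = 2^18 = 262144

262144


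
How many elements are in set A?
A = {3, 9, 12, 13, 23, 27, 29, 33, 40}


Set A = {3, 9, 12, 13, 23, 27, 29, 33, 40}
Listing elements: 3, 9, 12, 13, 23, 27, 29, 33, 40
Counting: 9 elements
|A| = 9

9


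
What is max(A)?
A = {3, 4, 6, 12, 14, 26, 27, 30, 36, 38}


Set A = {3, 4, 6, 12, 14, 26, 27, 30, 36, 38}
Elements in ascending order: 3, 4, 6, 12, 14, 26, 27, 30, 36, 38
The largest element is 38.

38


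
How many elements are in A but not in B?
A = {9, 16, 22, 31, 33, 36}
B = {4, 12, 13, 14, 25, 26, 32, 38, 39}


Set A = {9, 16, 22, 31, 33, 36}
Set B = {4, 12, 13, 14, 25, 26, 32, 38, 39}
A \ B = {9, 16, 22, 31, 33, 36}
|A \ B| = 6

6


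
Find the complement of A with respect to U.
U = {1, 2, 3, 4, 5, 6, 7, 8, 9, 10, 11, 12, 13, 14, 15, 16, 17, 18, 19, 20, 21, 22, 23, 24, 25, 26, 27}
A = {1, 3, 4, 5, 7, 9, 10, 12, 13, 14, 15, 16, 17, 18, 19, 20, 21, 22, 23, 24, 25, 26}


Universal set U = {1, 2, 3, 4, 5, 6, 7, 8, 9, 10, 11, 12, 13, 14, 15, 16, 17, 18, 19, 20, 21, 22, 23, 24, 25, 26, 27}
Set A = {1, 3, 4, 5, 7, 9, 10, 12, 13, 14, 15, 16, 17, 18, 19, 20, 21, 22, 23, 24, 25, 26}
A' = U \ A = elements in U but not in A
Checking each element of U:
1 (in A, exclude), 2 (not in A, include), 3 (in A, exclude), 4 (in A, exclude), 5 (in A, exclude), 6 (not in A, include), 7 (in A, exclude), 8 (not in A, include), 9 (in A, exclude), 10 (in A, exclude), 11 (not in A, include), 12 (in A, exclude), 13 (in A, exclude), 14 (in A, exclude), 15 (in A, exclude), 16 (in A, exclude), 17 (in A, exclude), 18 (in A, exclude), 19 (in A, exclude), 20 (in A, exclude), 21 (in A, exclude), 22 (in A, exclude), 23 (in A, exclude), 24 (in A, exclude), 25 (in A, exclude), 26 (in A, exclude), 27 (not in A, include)
A' = {2, 6, 8, 11, 27}

{2, 6, 8, 11, 27}


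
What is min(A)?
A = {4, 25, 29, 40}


Set A = {4, 25, 29, 40}
Elements in ascending order: 4, 25, 29, 40
The smallest element is 4.

4


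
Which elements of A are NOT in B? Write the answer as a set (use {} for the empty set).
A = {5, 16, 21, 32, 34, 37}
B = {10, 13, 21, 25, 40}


Set A = {5, 16, 21, 32, 34, 37}
Set B = {10, 13, 21, 25, 40}
Check each element of A against B:
5 ∉ B (include), 16 ∉ B (include), 21 ∈ B, 32 ∉ B (include), 34 ∉ B (include), 37 ∉ B (include)
Elements of A not in B: {5, 16, 32, 34, 37}

{5, 16, 32, 34, 37}


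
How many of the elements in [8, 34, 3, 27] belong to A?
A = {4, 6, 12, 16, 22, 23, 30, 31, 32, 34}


Set A = {4, 6, 12, 16, 22, 23, 30, 31, 32, 34}
Candidates: [8, 34, 3, 27]
Check each candidate:
8 ∉ A, 34 ∈ A, 3 ∉ A, 27 ∉ A
Count of candidates in A: 1

1


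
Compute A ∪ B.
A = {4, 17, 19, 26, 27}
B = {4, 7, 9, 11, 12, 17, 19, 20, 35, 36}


Set A = {4, 17, 19, 26, 27}
Set B = {4, 7, 9, 11, 12, 17, 19, 20, 35, 36}
A ∪ B includes all elements in either set.
Elements from A: {4, 17, 19, 26, 27}
Elements from B not already included: {7, 9, 11, 12, 20, 35, 36}
A ∪ B = {4, 7, 9, 11, 12, 17, 19, 20, 26, 27, 35, 36}

{4, 7, 9, 11, 12, 17, 19, 20, 26, 27, 35, 36}


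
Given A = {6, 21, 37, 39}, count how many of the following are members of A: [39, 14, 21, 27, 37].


Set A = {6, 21, 37, 39}
Candidates: [39, 14, 21, 27, 37]
Check each candidate:
39 ∈ A, 14 ∉ A, 21 ∈ A, 27 ∉ A, 37 ∈ A
Count of candidates in A: 3

3


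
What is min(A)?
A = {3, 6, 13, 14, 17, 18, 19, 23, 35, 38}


Set A = {3, 6, 13, 14, 17, 18, 19, 23, 35, 38}
Elements in ascending order: 3, 6, 13, 14, 17, 18, 19, 23, 35, 38
The smallest element is 3.

3


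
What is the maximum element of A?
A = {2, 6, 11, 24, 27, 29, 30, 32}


Set A = {2, 6, 11, 24, 27, 29, 30, 32}
Elements in ascending order: 2, 6, 11, 24, 27, 29, 30, 32
The largest element is 32.

32


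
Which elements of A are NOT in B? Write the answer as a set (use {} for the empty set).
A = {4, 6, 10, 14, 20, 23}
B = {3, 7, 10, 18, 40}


Set A = {4, 6, 10, 14, 20, 23}
Set B = {3, 7, 10, 18, 40}
Check each element of A against B:
4 ∉ B (include), 6 ∉ B (include), 10 ∈ B, 14 ∉ B (include), 20 ∉ B (include), 23 ∉ B (include)
Elements of A not in B: {4, 6, 14, 20, 23}

{4, 6, 14, 20, 23}


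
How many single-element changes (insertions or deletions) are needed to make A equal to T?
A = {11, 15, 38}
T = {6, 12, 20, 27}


Set A = {11, 15, 38}
Set T = {6, 12, 20, 27}
Elements to remove from A (in A, not in T): {11, 15, 38} → 3 removals
Elements to add to A (in T, not in A): {6, 12, 20, 27} → 4 additions
Total edits = 3 + 4 = 7

7


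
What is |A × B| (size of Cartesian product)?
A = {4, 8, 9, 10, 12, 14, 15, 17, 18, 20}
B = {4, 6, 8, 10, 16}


Set A = {4, 8, 9, 10, 12, 14, 15, 17, 18, 20} has 10 elements.
Set B = {4, 6, 8, 10, 16} has 5 elements.
|A × B| = |A| × |B| = 10 × 5 = 50

50


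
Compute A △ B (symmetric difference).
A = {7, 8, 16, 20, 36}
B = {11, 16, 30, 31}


Set A = {7, 8, 16, 20, 36}
Set B = {11, 16, 30, 31}
A △ B = (A \ B) ∪ (B \ A)
Elements in A but not B: {7, 8, 20, 36}
Elements in B but not A: {11, 30, 31}
A △ B = {7, 8, 11, 20, 30, 31, 36}

{7, 8, 11, 20, 30, 31, 36}


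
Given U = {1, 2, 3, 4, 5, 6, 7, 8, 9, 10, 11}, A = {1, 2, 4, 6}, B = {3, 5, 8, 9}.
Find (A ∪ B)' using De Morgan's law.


U = {1, 2, 3, 4, 5, 6, 7, 8, 9, 10, 11}
A = {1, 2, 4, 6}, B = {3, 5, 8, 9}
A ∪ B = {1, 2, 3, 4, 5, 6, 8, 9}
(A ∪ B)' = U \ (A ∪ B) = {7, 10, 11}
Verification via A' ∩ B': A' = {3, 5, 7, 8, 9, 10, 11}, B' = {1, 2, 4, 6, 7, 10, 11}
A' ∩ B' = {7, 10, 11} ✓

{7, 10, 11}


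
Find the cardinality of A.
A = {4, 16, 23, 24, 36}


Set A = {4, 16, 23, 24, 36}
Listing elements: 4, 16, 23, 24, 36
Counting: 5 elements
|A| = 5

5


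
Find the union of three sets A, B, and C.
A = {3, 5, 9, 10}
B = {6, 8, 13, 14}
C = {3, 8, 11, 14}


Set A = {3, 5, 9, 10}
Set B = {6, 8, 13, 14}
Set C = {3, 8, 11, 14}
First, A ∪ B = {3, 5, 6, 8, 9, 10, 13, 14}
Then, (A ∪ B) ∪ C = {3, 5, 6, 8, 9, 10, 11, 13, 14}

{3, 5, 6, 8, 9, 10, 11, 13, 14}


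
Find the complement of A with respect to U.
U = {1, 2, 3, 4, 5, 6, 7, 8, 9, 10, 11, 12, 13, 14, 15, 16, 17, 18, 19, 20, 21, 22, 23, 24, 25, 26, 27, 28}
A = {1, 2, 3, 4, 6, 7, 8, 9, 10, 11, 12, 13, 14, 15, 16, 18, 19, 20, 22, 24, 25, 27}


Universal set U = {1, 2, 3, 4, 5, 6, 7, 8, 9, 10, 11, 12, 13, 14, 15, 16, 17, 18, 19, 20, 21, 22, 23, 24, 25, 26, 27, 28}
Set A = {1, 2, 3, 4, 6, 7, 8, 9, 10, 11, 12, 13, 14, 15, 16, 18, 19, 20, 22, 24, 25, 27}
A' = U \ A = elements in U but not in A
Checking each element of U:
1 (in A, exclude), 2 (in A, exclude), 3 (in A, exclude), 4 (in A, exclude), 5 (not in A, include), 6 (in A, exclude), 7 (in A, exclude), 8 (in A, exclude), 9 (in A, exclude), 10 (in A, exclude), 11 (in A, exclude), 12 (in A, exclude), 13 (in A, exclude), 14 (in A, exclude), 15 (in A, exclude), 16 (in A, exclude), 17 (not in A, include), 18 (in A, exclude), 19 (in A, exclude), 20 (in A, exclude), 21 (not in A, include), 22 (in A, exclude), 23 (not in A, include), 24 (in A, exclude), 25 (in A, exclude), 26 (not in A, include), 27 (in A, exclude), 28 (not in A, include)
A' = {5, 17, 21, 23, 26, 28}

{5, 17, 21, 23, 26, 28}


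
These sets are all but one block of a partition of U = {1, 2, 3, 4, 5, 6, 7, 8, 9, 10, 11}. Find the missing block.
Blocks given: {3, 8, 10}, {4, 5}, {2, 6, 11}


U = {1, 2, 3, 4, 5, 6, 7, 8, 9, 10, 11}
Shown blocks: {3, 8, 10}, {4, 5}, {2, 6, 11}
A partition's blocks are pairwise disjoint and cover U, so the missing block = U \ (union of shown blocks).
Union of shown blocks: {2, 3, 4, 5, 6, 8, 10, 11}
Missing block = U \ (union) = {1, 7, 9}

{1, 7, 9}


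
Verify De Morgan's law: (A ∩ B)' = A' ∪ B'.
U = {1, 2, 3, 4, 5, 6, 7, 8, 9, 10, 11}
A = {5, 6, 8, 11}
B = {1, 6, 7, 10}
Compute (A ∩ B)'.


U = {1, 2, 3, 4, 5, 6, 7, 8, 9, 10, 11}
A = {5, 6, 8, 11}, B = {1, 6, 7, 10}
A ∩ B = {6}
(A ∩ B)' = U \ (A ∩ B) = {1, 2, 3, 4, 5, 7, 8, 9, 10, 11}
Verification via A' ∪ B': A' = {1, 2, 3, 4, 7, 9, 10}, B' = {2, 3, 4, 5, 8, 9, 11}
A' ∪ B' = {1, 2, 3, 4, 5, 7, 8, 9, 10, 11} ✓

{1, 2, 3, 4, 5, 7, 8, 9, 10, 11}


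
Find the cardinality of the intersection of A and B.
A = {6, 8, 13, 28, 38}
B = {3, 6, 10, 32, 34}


Set A = {6, 8, 13, 28, 38}
Set B = {3, 6, 10, 32, 34}
A ∩ B = {6}
|A ∩ B| = 1

1


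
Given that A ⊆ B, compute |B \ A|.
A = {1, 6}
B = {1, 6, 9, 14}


Set A = {1, 6}, |A| = 2
Set B = {1, 6, 9, 14}, |B| = 4
Since A ⊆ B: B \ A = {9, 14}
|B| - |A| = 4 - 2 = 2

2


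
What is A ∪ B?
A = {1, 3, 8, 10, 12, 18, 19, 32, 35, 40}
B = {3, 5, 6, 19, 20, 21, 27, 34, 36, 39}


Set A = {1, 3, 8, 10, 12, 18, 19, 32, 35, 40}
Set B = {3, 5, 6, 19, 20, 21, 27, 34, 36, 39}
A ∪ B includes all elements in either set.
Elements from A: {1, 3, 8, 10, 12, 18, 19, 32, 35, 40}
Elements from B not already included: {5, 6, 20, 21, 27, 34, 36, 39}
A ∪ B = {1, 3, 5, 6, 8, 10, 12, 18, 19, 20, 21, 27, 32, 34, 35, 36, 39, 40}

{1, 3, 5, 6, 8, 10, 12, 18, 19, 20, 21, 27, 32, 34, 35, 36, 39, 40}


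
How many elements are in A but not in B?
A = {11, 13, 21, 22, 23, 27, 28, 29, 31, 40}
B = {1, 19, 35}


Set A = {11, 13, 21, 22, 23, 27, 28, 29, 31, 40}
Set B = {1, 19, 35}
A \ B = {11, 13, 21, 22, 23, 27, 28, 29, 31, 40}
|A \ B| = 10

10


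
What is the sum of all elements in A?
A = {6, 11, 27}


Set A = {6, 11, 27}
Sum = 6 + 11 + 27 = 44

44


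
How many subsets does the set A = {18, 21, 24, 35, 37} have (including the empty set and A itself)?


Set A = {18, 21, 24, 35, 37}
|A| = 5
The power set P(A) contains all subsets of A.
|P(A)| = 2^|A| = 2^5 = 32

32


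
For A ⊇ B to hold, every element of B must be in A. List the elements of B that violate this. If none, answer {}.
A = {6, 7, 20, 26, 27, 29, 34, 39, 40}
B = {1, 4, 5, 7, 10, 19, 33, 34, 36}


Set A = {6, 7, 20, 26, 27, 29, 34, 39, 40}
Set B = {1, 4, 5, 7, 10, 19, 33, 34, 36}
Check each element of B against A:
1 ∉ A (include), 4 ∉ A (include), 5 ∉ A (include), 7 ∈ A, 10 ∉ A (include), 19 ∉ A (include), 33 ∉ A (include), 34 ∈ A, 36 ∉ A (include)
Elements of B not in A: {1, 4, 5, 10, 19, 33, 36}

{1, 4, 5, 10, 19, 33, 36}


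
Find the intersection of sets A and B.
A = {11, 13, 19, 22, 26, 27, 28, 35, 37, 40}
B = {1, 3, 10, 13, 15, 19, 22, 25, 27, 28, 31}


Set A = {11, 13, 19, 22, 26, 27, 28, 35, 37, 40}
Set B = {1, 3, 10, 13, 15, 19, 22, 25, 27, 28, 31}
A ∩ B includes only elements in both sets.
Check each element of A against B:
11 ✗, 13 ✓, 19 ✓, 22 ✓, 26 ✗, 27 ✓, 28 ✓, 35 ✗, 37 ✗, 40 ✗
A ∩ B = {13, 19, 22, 27, 28}

{13, 19, 22, 27, 28}


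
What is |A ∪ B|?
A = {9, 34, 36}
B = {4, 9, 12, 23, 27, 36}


Set A = {9, 34, 36}, |A| = 3
Set B = {4, 9, 12, 23, 27, 36}, |B| = 6
A ∩ B = {9, 36}, |A ∩ B| = 2
|A ∪ B| = |A| + |B| - |A ∩ B| = 3 + 6 - 2 = 7

7


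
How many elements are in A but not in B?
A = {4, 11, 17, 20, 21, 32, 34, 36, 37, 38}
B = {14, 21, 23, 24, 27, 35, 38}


Set A = {4, 11, 17, 20, 21, 32, 34, 36, 37, 38}
Set B = {14, 21, 23, 24, 27, 35, 38}
A \ B = {4, 11, 17, 20, 32, 34, 36, 37}
|A \ B| = 8

8


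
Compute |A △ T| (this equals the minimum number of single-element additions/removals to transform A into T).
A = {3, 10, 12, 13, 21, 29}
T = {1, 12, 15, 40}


Set A = {3, 10, 12, 13, 21, 29}
Set T = {1, 12, 15, 40}
Elements to remove from A (in A, not in T): {3, 10, 13, 21, 29} → 5 removals
Elements to add to A (in T, not in A): {1, 15, 40} → 3 additions
Total edits = 5 + 3 = 8

8


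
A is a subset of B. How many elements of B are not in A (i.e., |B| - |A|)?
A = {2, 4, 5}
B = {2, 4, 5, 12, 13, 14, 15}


Set A = {2, 4, 5}, |A| = 3
Set B = {2, 4, 5, 12, 13, 14, 15}, |B| = 7
Since A ⊆ B: B \ A = {12, 13, 14, 15}
|B| - |A| = 7 - 3 = 4

4


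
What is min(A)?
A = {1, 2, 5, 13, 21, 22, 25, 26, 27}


Set A = {1, 2, 5, 13, 21, 22, 25, 26, 27}
Elements in ascending order: 1, 2, 5, 13, 21, 22, 25, 26, 27
The smallest element is 1.

1


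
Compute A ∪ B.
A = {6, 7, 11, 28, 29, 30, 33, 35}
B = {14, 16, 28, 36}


Set A = {6, 7, 11, 28, 29, 30, 33, 35}
Set B = {14, 16, 28, 36}
A ∪ B includes all elements in either set.
Elements from A: {6, 7, 11, 28, 29, 30, 33, 35}
Elements from B not already included: {14, 16, 36}
A ∪ B = {6, 7, 11, 14, 16, 28, 29, 30, 33, 35, 36}

{6, 7, 11, 14, 16, 28, 29, 30, 33, 35, 36}


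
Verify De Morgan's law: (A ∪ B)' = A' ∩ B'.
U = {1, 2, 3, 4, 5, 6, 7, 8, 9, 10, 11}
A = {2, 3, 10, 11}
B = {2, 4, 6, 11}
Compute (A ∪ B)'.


U = {1, 2, 3, 4, 5, 6, 7, 8, 9, 10, 11}
A = {2, 3, 10, 11}, B = {2, 4, 6, 11}
A ∪ B = {2, 3, 4, 6, 10, 11}
(A ∪ B)' = U \ (A ∪ B) = {1, 5, 7, 8, 9}
Verification via A' ∩ B': A' = {1, 4, 5, 6, 7, 8, 9}, B' = {1, 3, 5, 7, 8, 9, 10}
A' ∩ B' = {1, 5, 7, 8, 9} ✓

{1, 5, 7, 8, 9}


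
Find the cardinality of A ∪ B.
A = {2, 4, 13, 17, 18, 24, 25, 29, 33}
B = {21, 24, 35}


Set A = {2, 4, 13, 17, 18, 24, 25, 29, 33}, |A| = 9
Set B = {21, 24, 35}, |B| = 3
A ∩ B = {24}, |A ∩ B| = 1
|A ∪ B| = |A| + |B| - |A ∩ B| = 9 + 3 - 1 = 11

11


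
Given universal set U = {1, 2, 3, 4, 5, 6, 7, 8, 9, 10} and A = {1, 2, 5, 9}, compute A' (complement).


Universal set U = {1, 2, 3, 4, 5, 6, 7, 8, 9, 10}
Set A = {1, 2, 5, 9}
A' = U \ A = elements in U but not in A
Checking each element of U:
1 (in A, exclude), 2 (in A, exclude), 3 (not in A, include), 4 (not in A, include), 5 (in A, exclude), 6 (not in A, include), 7 (not in A, include), 8 (not in A, include), 9 (in A, exclude), 10 (not in A, include)
A' = {3, 4, 6, 7, 8, 10}

{3, 4, 6, 7, 8, 10}


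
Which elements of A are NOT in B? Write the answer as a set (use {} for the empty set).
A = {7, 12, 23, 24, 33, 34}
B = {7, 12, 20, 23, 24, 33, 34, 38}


Set A = {7, 12, 23, 24, 33, 34}
Set B = {7, 12, 20, 23, 24, 33, 34, 38}
Check each element of A against B:
7 ∈ B, 12 ∈ B, 23 ∈ B, 24 ∈ B, 33 ∈ B, 34 ∈ B
Elements of A not in B: {}

{}


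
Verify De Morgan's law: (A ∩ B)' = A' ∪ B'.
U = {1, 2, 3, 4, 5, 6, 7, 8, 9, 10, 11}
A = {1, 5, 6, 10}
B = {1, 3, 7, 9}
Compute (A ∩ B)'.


U = {1, 2, 3, 4, 5, 6, 7, 8, 9, 10, 11}
A = {1, 5, 6, 10}, B = {1, 3, 7, 9}
A ∩ B = {1}
(A ∩ B)' = U \ (A ∩ B) = {2, 3, 4, 5, 6, 7, 8, 9, 10, 11}
Verification via A' ∪ B': A' = {2, 3, 4, 7, 8, 9, 11}, B' = {2, 4, 5, 6, 8, 10, 11}
A' ∪ B' = {2, 3, 4, 5, 6, 7, 8, 9, 10, 11} ✓

{2, 3, 4, 5, 6, 7, 8, 9, 10, 11}


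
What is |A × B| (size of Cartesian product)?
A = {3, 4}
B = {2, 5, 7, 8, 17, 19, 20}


Set A = {3, 4} has 2 elements.
Set B = {2, 5, 7, 8, 17, 19, 20} has 7 elements.
|A × B| = |A| × |B| = 2 × 7 = 14

14


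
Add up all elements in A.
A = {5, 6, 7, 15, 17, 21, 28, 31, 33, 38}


Set A = {5, 6, 7, 15, 17, 21, 28, 31, 33, 38}
Sum = 5 + 6 + 7 + 15 + 17 + 21 + 28 + 31 + 33 + 38 = 201

201


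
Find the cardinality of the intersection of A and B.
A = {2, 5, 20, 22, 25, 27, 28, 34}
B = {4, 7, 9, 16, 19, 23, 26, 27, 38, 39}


Set A = {2, 5, 20, 22, 25, 27, 28, 34}
Set B = {4, 7, 9, 16, 19, 23, 26, 27, 38, 39}
A ∩ B = {27}
|A ∩ B| = 1

1


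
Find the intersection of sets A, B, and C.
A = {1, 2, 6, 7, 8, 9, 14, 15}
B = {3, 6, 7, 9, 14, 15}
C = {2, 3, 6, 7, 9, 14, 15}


Set A = {1, 2, 6, 7, 8, 9, 14, 15}
Set B = {3, 6, 7, 9, 14, 15}
Set C = {2, 3, 6, 7, 9, 14, 15}
First, A ∩ B = {6, 7, 9, 14, 15}
Then, (A ∩ B) ∩ C = {6, 7, 9, 14, 15}

{6, 7, 9, 14, 15}


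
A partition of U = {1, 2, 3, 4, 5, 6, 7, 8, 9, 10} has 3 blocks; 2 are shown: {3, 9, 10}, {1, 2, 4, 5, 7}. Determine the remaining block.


U = {1, 2, 3, 4, 5, 6, 7, 8, 9, 10}
Shown blocks: {3, 9, 10}, {1, 2, 4, 5, 7}
A partition's blocks are pairwise disjoint and cover U, so the missing block = U \ (union of shown blocks).
Union of shown blocks: {1, 2, 3, 4, 5, 7, 9, 10}
Missing block = U \ (union) = {6, 8}

{6, 8}


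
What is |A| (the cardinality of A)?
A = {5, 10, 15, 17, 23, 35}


Set A = {5, 10, 15, 17, 23, 35}
Listing elements: 5, 10, 15, 17, 23, 35
Counting: 6 elements
|A| = 6

6


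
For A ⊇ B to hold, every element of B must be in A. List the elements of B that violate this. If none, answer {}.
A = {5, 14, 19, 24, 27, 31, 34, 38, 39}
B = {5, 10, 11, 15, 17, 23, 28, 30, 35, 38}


Set A = {5, 14, 19, 24, 27, 31, 34, 38, 39}
Set B = {5, 10, 11, 15, 17, 23, 28, 30, 35, 38}
Check each element of B against A:
5 ∈ A, 10 ∉ A (include), 11 ∉ A (include), 15 ∉ A (include), 17 ∉ A (include), 23 ∉ A (include), 28 ∉ A (include), 30 ∉ A (include), 35 ∉ A (include), 38 ∈ A
Elements of B not in A: {10, 11, 15, 17, 23, 28, 30, 35}

{10, 11, 15, 17, 23, 28, 30, 35}


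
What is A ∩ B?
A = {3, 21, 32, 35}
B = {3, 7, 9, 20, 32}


Set A = {3, 21, 32, 35}
Set B = {3, 7, 9, 20, 32}
A ∩ B includes only elements in both sets.
Check each element of A against B:
3 ✓, 21 ✗, 32 ✓, 35 ✗
A ∩ B = {3, 32}

{3, 32}


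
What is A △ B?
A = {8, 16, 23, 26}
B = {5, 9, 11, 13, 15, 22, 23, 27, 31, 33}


Set A = {8, 16, 23, 26}
Set B = {5, 9, 11, 13, 15, 22, 23, 27, 31, 33}
A △ B = (A \ B) ∪ (B \ A)
Elements in A but not B: {8, 16, 26}
Elements in B but not A: {5, 9, 11, 13, 15, 22, 27, 31, 33}
A △ B = {5, 8, 9, 11, 13, 15, 16, 22, 26, 27, 31, 33}

{5, 8, 9, 11, 13, 15, 16, 22, 26, 27, 31, 33}


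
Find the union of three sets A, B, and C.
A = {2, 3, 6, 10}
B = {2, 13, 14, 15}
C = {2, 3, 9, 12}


Set A = {2, 3, 6, 10}
Set B = {2, 13, 14, 15}
Set C = {2, 3, 9, 12}
First, A ∪ B = {2, 3, 6, 10, 13, 14, 15}
Then, (A ∪ B) ∪ C = {2, 3, 6, 9, 10, 12, 13, 14, 15}

{2, 3, 6, 9, 10, 12, 13, 14, 15}


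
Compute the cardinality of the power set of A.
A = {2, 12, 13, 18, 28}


Set A = {2, 12, 13, 18, 28}
|A| = 5
The power set P(A) contains all subsets of A.
|P(A)| = 2^|A| = 2^5 = 32

32


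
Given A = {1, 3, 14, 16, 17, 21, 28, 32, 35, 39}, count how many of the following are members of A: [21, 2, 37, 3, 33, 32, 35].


Set A = {1, 3, 14, 16, 17, 21, 28, 32, 35, 39}
Candidates: [21, 2, 37, 3, 33, 32, 35]
Check each candidate:
21 ∈ A, 2 ∉ A, 37 ∉ A, 3 ∈ A, 33 ∉ A, 32 ∈ A, 35 ∈ A
Count of candidates in A: 4

4


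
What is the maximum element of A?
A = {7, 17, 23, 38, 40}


Set A = {7, 17, 23, 38, 40}
Elements in ascending order: 7, 17, 23, 38, 40
The largest element is 40.

40


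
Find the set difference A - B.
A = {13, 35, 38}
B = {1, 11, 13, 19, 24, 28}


Set A = {13, 35, 38}
Set B = {1, 11, 13, 19, 24, 28}
A \ B includes elements in A that are not in B.
Check each element of A:
13 (in B, remove), 35 (not in B, keep), 38 (not in B, keep)
A \ B = {35, 38}

{35, 38}


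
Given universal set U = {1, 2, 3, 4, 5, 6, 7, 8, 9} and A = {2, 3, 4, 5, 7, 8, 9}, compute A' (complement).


Universal set U = {1, 2, 3, 4, 5, 6, 7, 8, 9}
Set A = {2, 3, 4, 5, 7, 8, 9}
A' = U \ A = elements in U but not in A
Checking each element of U:
1 (not in A, include), 2 (in A, exclude), 3 (in A, exclude), 4 (in A, exclude), 5 (in A, exclude), 6 (not in A, include), 7 (in A, exclude), 8 (in A, exclude), 9 (in A, exclude)
A' = {1, 6}

{1, 6}


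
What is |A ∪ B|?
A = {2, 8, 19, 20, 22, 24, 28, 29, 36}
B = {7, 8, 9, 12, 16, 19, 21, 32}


Set A = {2, 8, 19, 20, 22, 24, 28, 29, 36}, |A| = 9
Set B = {7, 8, 9, 12, 16, 19, 21, 32}, |B| = 8
A ∩ B = {8, 19}, |A ∩ B| = 2
|A ∪ B| = |A| + |B| - |A ∩ B| = 9 + 8 - 2 = 15

15


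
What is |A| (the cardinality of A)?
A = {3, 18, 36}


Set A = {3, 18, 36}
Listing elements: 3, 18, 36
Counting: 3 elements
|A| = 3

3


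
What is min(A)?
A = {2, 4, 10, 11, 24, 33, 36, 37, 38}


Set A = {2, 4, 10, 11, 24, 33, 36, 37, 38}
Elements in ascending order: 2, 4, 10, 11, 24, 33, 36, 37, 38
The smallest element is 2.

2


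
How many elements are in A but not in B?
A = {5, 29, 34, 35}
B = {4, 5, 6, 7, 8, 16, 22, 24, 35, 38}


Set A = {5, 29, 34, 35}
Set B = {4, 5, 6, 7, 8, 16, 22, 24, 35, 38}
A \ B = {29, 34}
|A \ B| = 2

2


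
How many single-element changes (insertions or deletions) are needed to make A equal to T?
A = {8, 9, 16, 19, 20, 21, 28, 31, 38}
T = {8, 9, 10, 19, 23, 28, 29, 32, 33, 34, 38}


Set A = {8, 9, 16, 19, 20, 21, 28, 31, 38}
Set T = {8, 9, 10, 19, 23, 28, 29, 32, 33, 34, 38}
Elements to remove from A (in A, not in T): {16, 20, 21, 31} → 4 removals
Elements to add to A (in T, not in A): {10, 23, 29, 32, 33, 34} → 6 additions
Total edits = 4 + 6 = 10

10


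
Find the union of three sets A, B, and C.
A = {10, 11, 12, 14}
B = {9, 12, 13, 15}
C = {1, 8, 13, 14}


Set A = {10, 11, 12, 14}
Set B = {9, 12, 13, 15}
Set C = {1, 8, 13, 14}
First, A ∪ B = {9, 10, 11, 12, 13, 14, 15}
Then, (A ∪ B) ∪ C = {1, 8, 9, 10, 11, 12, 13, 14, 15}

{1, 8, 9, 10, 11, 12, 13, 14, 15}


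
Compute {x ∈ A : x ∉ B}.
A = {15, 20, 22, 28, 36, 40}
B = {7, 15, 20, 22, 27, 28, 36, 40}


Set A = {15, 20, 22, 28, 36, 40}
Set B = {7, 15, 20, 22, 27, 28, 36, 40}
Check each element of A against B:
15 ∈ B, 20 ∈ B, 22 ∈ B, 28 ∈ B, 36 ∈ B, 40 ∈ B
Elements of A not in B: {}

{}


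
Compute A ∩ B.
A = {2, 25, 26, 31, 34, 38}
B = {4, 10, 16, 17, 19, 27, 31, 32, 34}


Set A = {2, 25, 26, 31, 34, 38}
Set B = {4, 10, 16, 17, 19, 27, 31, 32, 34}
A ∩ B includes only elements in both sets.
Check each element of A against B:
2 ✗, 25 ✗, 26 ✗, 31 ✓, 34 ✓, 38 ✗
A ∩ B = {31, 34}

{31, 34}


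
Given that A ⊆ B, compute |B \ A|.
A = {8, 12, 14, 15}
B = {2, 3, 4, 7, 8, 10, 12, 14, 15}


Set A = {8, 12, 14, 15}, |A| = 4
Set B = {2, 3, 4, 7, 8, 10, 12, 14, 15}, |B| = 9
Since A ⊆ B: B \ A = {2, 3, 4, 7, 10}
|B| - |A| = 9 - 4 = 5

5


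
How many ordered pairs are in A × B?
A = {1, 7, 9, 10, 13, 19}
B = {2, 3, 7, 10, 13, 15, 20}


Set A = {1, 7, 9, 10, 13, 19} has 6 elements.
Set B = {2, 3, 7, 10, 13, 15, 20} has 7 elements.
|A × B| = |A| × |B| = 6 × 7 = 42

42


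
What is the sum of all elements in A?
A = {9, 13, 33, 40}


Set A = {9, 13, 33, 40}
Sum = 9 + 13 + 33 + 40 = 95

95


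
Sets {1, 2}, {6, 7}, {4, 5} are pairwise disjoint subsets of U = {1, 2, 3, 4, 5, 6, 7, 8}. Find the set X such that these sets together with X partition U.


U = {1, 2, 3, 4, 5, 6, 7, 8}
Shown blocks: {1, 2}, {6, 7}, {4, 5}
A partition's blocks are pairwise disjoint and cover U, so the missing block = U \ (union of shown blocks).
Union of shown blocks: {1, 2, 4, 5, 6, 7}
Missing block = U \ (union) = {3, 8}

{3, 8}


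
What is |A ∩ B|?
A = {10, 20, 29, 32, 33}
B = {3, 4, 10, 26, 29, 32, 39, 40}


Set A = {10, 20, 29, 32, 33}
Set B = {3, 4, 10, 26, 29, 32, 39, 40}
A ∩ B = {10, 29, 32}
|A ∩ B| = 3

3


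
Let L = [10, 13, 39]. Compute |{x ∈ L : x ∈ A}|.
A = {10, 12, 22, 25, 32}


Set A = {10, 12, 22, 25, 32}
Candidates: [10, 13, 39]
Check each candidate:
10 ∈ A, 13 ∉ A, 39 ∉ A
Count of candidates in A: 1

1


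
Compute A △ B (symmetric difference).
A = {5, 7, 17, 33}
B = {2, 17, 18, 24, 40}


Set A = {5, 7, 17, 33}
Set B = {2, 17, 18, 24, 40}
A △ B = (A \ B) ∪ (B \ A)
Elements in A but not B: {5, 7, 33}
Elements in B but not A: {2, 18, 24, 40}
A △ B = {2, 5, 7, 18, 24, 33, 40}

{2, 5, 7, 18, 24, 33, 40}


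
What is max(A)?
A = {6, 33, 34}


Set A = {6, 33, 34}
Elements in ascending order: 6, 33, 34
The largest element is 34.

34


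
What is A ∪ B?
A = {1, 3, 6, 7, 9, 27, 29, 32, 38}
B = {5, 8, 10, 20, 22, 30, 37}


Set A = {1, 3, 6, 7, 9, 27, 29, 32, 38}
Set B = {5, 8, 10, 20, 22, 30, 37}
A ∪ B includes all elements in either set.
Elements from A: {1, 3, 6, 7, 9, 27, 29, 32, 38}
Elements from B not already included: {5, 8, 10, 20, 22, 30, 37}
A ∪ B = {1, 3, 5, 6, 7, 8, 9, 10, 20, 22, 27, 29, 30, 32, 37, 38}

{1, 3, 5, 6, 7, 8, 9, 10, 20, 22, 27, 29, 30, 32, 37, 38}


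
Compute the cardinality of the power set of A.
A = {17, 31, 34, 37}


Set A = {17, 31, 34, 37}
|A| = 4
The power set P(A) contains all subsets of A.
|P(A)| = 2^|A| = 2^4 = 16

16


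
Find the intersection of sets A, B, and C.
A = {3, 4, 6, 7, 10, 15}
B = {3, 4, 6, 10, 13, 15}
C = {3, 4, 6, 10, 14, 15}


Set A = {3, 4, 6, 7, 10, 15}
Set B = {3, 4, 6, 10, 13, 15}
Set C = {3, 4, 6, 10, 14, 15}
First, A ∩ B = {3, 4, 6, 10, 15}
Then, (A ∩ B) ∩ C = {3, 4, 6, 10, 15}

{3, 4, 6, 10, 15}


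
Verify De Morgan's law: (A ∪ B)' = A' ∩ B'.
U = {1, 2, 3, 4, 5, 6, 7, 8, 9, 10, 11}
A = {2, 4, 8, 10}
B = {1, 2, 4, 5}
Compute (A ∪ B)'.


U = {1, 2, 3, 4, 5, 6, 7, 8, 9, 10, 11}
A = {2, 4, 8, 10}, B = {1, 2, 4, 5}
A ∪ B = {1, 2, 4, 5, 8, 10}
(A ∪ B)' = U \ (A ∪ B) = {3, 6, 7, 9, 11}
Verification via A' ∩ B': A' = {1, 3, 5, 6, 7, 9, 11}, B' = {3, 6, 7, 8, 9, 10, 11}
A' ∩ B' = {3, 6, 7, 9, 11} ✓

{3, 6, 7, 9, 11}


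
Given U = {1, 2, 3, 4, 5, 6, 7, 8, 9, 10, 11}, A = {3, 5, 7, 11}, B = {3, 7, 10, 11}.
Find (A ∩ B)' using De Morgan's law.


U = {1, 2, 3, 4, 5, 6, 7, 8, 9, 10, 11}
A = {3, 5, 7, 11}, B = {3, 7, 10, 11}
A ∩ B = {3, 7, 11}
(A ∩ B)' = U \ (A ∩ B) = {1, 2, 4, 5, 6, 8, 9, 10}
Verification via A' ∪ B': A' = {1, 2, 4, 6, 8, 9, 10}, B' = {1, 2, 4, 5, 6, 8, 9}
A' ∪ B' = {1, 2, 4, 5, 6, 8, 9, 10} ✓

{1, 2, 4, 5, 6, 8, 9, 10}


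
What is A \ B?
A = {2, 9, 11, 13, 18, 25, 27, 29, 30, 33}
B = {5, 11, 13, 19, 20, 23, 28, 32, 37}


Set A = {2, 9, 11, 13, 18, 25, 27, 29, 30, 33}
Set B = {5, 11, 13, 19, 20, 23, 28, 32, 37}
A \ B includes elements in A that are not in B.
Check each element of A:
2 (not in B, keep), 9 (not in B, keep), 11 (in B, remove), 13 (in B, remove), 18 (not in B, keep), 25 (not in B, keep), 27 (not in B, keep), 29 (not in B, keep), 30 (not in B, keep), 33 (not in B, keep)
A \ B = {2, 9, 18, 25, 27, 29, 30, 33}

{2, 9, 18, 25, 27, 29, 30, 33}


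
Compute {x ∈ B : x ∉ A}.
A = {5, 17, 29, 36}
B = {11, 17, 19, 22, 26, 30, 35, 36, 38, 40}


Set A = {5, 17, 29, 36}
Set B = {11, 17, 19, 22, 26, 30, 35, 36, 38, 40}
Check each element of B against A:
11 ∉ A (include), 17 ∈ A, 19 ∉ A (include), 22 ∉ A (include), 26 ∉ A (include), 30 ∉ A (include), 35 ∉ A (include), 36 ∈ A, 38 ∉ A (include), 40 ∉ A (include)
Elements of B not in A: {11, 19, 22, 26, 30, 35, 38, 40}

{11, 19, 22, 26, 30, 35, 38, 40}


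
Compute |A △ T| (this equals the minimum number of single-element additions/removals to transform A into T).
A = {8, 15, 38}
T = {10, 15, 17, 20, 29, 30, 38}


Set A = {8, 15, 38}
Set T = {10, 15, 17, 20, 29, 30, 38}
Elements to remove from A (in A, not in T): {8} → 1 removals
Elements to add to A (in T, not in A): {10, 17, 20, 29, 30} → 5 additions
Total edits = 1 + 5 = 6

6


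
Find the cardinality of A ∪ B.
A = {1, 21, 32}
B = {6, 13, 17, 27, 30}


Set A = {1, 21, 32}, |A| = 3
Set B = {6, 13, 17, 27, 30}, |B| = 5
A ∩ B = {}, |A ∩ B| = 0
|A ∪ B| = |A| + |B| - |A ∩ B| = 3 + 5 - 0 = 8

8


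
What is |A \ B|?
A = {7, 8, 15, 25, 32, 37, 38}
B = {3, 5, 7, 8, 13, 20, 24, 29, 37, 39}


Set A = {7, 8, 15, 25, 32, 37, 38}
Set B = {3, 5, 7, 8, 13, 20, 24, 29, 37, 39}
A \ B = {15, 25, 32, 38}
|A \ B| = 4

4


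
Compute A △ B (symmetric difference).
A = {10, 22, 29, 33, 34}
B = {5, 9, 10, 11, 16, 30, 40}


Set A = {10, 22, 29, 33, 34}
Set B = {5, 9, 10, 11, 16, 30, 40}
A △ B = (A \ B) ∪ (B \ A)
Elements in A but not B: {22, 29, 33, 34}
Elements in B but not A: {5, 9, 11, 16, 30, 40}
A △ B = {5, 9, 11, 16, 22, 29, 30, 33, 34, 40}

{5, 9, 11, 16, 22, 29, 30, 33, 34, 40}


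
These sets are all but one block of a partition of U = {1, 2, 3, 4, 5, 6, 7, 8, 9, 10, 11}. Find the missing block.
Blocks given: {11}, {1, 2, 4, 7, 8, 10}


U = {1, 2, 3, 4, 5, 6, 7, 8, 9, 10, 11}
Shown blocks: {11}, {1, 2, 4, 7, 8, 10}
A partition's blocks are pairwise disjoint and cover U, so the missing block = U \ (union of shown blocks).
Union of shown blocks: {1, 2, 4, 7, 8, 10, 11}
Missing block = U \ (union) = {3, 5, 6, 9}

{3, 5, 6, 9}


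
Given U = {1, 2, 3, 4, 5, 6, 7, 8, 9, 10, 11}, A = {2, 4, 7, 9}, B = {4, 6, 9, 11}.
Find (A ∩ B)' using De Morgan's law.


U = {1, 2, 3, 4, 5, 6, 7, 8, 9, 10, 11}
A = {2, 4, 7, 9}, B = {4, 6, 9, 11}
A ∩ B = {4, 9}
(A ∩ B)' = U \ (A ∩ B) = {1, 2, 3, 5, 6, 7, 8, 10, 11}
Verification via A' ∪ B': A' = {1, 3, 5, 6, 8, 10, 11}, B' = {1, 2, 3, 5, 7, 8, 10}
A' ∪ B' = {1, 2, 3, 5, 6, 7, 8, 10, 11} ✓

{1, 2, 3, 5, 6, 7, 8, 10, 11}


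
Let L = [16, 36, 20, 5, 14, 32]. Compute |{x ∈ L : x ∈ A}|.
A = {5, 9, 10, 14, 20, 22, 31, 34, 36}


Set A = {5, 9, 10, 14, 20, 22, 31, 34, 36}
Candidates: [16, 36, 20, 5, 14, 32]
Check each candidate:
16 ∉ A, 36 ∈ A, 20 ∈ A, 5 ∈ A, 14 ∈ A, 32 ∉ A
Count of candidates in A: 4

4


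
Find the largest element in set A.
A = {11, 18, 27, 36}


Set A = {11, 18, 27, 36}
Elements in ascending order: 11, 18, 27, 36
The largest element is 36.

36


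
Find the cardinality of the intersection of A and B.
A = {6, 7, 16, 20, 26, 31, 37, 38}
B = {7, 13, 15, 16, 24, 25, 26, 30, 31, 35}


Set A = {6, 7, 16, 20, 26, 31, 37, 38}
Set B = {7, 13, 15, 16, 24, 25, 26, 30, 31, 35}
A ∩ B = {7, 16, 26, 31}
|A ∩ B| = 4

4


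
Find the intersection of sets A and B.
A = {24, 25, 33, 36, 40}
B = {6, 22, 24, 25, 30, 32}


Set A = {24, 25, 33, 36, 40}
Set B = {6, 22, 24, 25, 30, 32}
A ∩ B includes only elements in both sets.
Check each element of A against B:
24 ✓, 25 ✓, 33 ✗, 36 ✗, 40 ✗
A ∩ B = {24, 25}

{24, 25}


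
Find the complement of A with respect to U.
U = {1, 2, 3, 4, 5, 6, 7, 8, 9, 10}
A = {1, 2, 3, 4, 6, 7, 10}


Universal set U = {1, 2, 3, 4, 5, 6, 7, 8, 9, 10}
Set A = {1, 2, 3, 4, 6, 7, 10}
A' = U \ A = elements in U but not in A
Checking each element of U:
1 (in A, exclude), 2 (in A, exclude), 3 (in A, exclude), 4 (in A, exclude), 5 (not in A, include), 6 (in A, exclude), 7 (in A, exclude), 8 (not in A, include), 9 (not in A, include), 10 (in A, exclude)
A' = {5, 8, 9}

{5, 8, 9}


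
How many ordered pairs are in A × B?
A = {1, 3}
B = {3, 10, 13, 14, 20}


Set A = {1, 3} has 2 elements.
Set B = {3, 10, 13, 14, 20} has 5 elements.
|A × B| = |A| × |B| = 2 × 5 = 10

10


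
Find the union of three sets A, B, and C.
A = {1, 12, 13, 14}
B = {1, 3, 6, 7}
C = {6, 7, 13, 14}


Set A = {1, 12, 13, 14}
Set B = {1, 3, 6, 7}
Set C = {6, 7, 13, 14}
First, A ∪ B = {1, 3, 6, 7, 12, 13, 14}
Then, (A ∪ B) ∪ C = {1, 3, 6, 7, 12, 13, 14}

{1, 3, 6, 7, 12, 13, 14}


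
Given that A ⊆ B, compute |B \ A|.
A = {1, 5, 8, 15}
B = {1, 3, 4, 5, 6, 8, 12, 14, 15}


Set A = {1, 5, 8, 15}, |A| = 4
Set B = {1, 3, 4, 5, 6, 8, 12, 14, 15}, |B| = 9
Since A ⊆ B: B \ A = {3, 4, 6, 12, 14}
|B| - |A| = 9 - 4 = 5

5


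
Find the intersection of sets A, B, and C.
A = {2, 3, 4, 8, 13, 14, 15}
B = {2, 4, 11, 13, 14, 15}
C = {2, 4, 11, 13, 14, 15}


Set A = {2, 3, 4, 8, 13, 14, 15}
Set B = {2, 4, 11, 13, 14, 15}
Set C = {2, 4, 11, 13, 14, 15}
First, A ∩ B = {2, 4, 13, 14, 15}
Then, (A ∩ B) ∩ C = {2, 4, 13, 14, 15}

{2, 4, 13, 14, 15}


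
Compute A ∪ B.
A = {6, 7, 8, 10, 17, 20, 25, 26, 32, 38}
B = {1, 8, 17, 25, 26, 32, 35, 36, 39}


Set A = {6, 7, 8, 10, 17, 20, 25, 26, 32, 38}
Set B = {1, 8, 17, 25, 26, 32, 35, 36, 39}
A ∪ B includes all elements in either set.
Elements from A: {6, 7, 8, 10, 17, 20, 25, 26, 32, 38}
Elements from B not already included: {1, 35, 36, 39}
A ∪ B = {1, 6, 7, 8, 10, 17, 20, 25, 26, 32, 35, 36, 38, 39}

{1, 6, 7, 8, 10, 17, 20, 25, 26, 32, 35, 36, 38, 39}


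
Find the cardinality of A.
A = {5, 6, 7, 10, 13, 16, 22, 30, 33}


Set A = {5, 6, 7, 10, 13, 16, 22, 30, 33}
Listing elements: 5, 6, 7, 10, 13, 16, 22, 30, 33
Counting: 9 elements
|A| = 9

9


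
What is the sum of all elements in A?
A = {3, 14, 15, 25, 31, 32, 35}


Set A = {3, 14, 15, 25, 31, 32, 35}
Sum = 3 + 14 + 15 + 25 + 31 + 32 + 35 = 155

155


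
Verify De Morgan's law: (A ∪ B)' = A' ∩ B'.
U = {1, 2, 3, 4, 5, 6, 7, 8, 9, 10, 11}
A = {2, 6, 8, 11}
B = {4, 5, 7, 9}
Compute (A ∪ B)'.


U = {1, 2, 3, 4, 5, 6, 7, 8, 9, 10, 11}
A = {2, 6, 8, 11}, B = {4, 5, 7, 9}
A ∪ B = {2, 4, 5, 6, 7, 8, 9, 11}
(A ∪ B)' = U \ (A ∪ B) = {1, 3, 10}
Verification via A' ∩ B': A' = {1, 3, 4, 5, 7, 9, 10}, B' = {1, 2, 3, 6, 8, 10, 11}
A' ∩ B' = {1, 3, 10} ✓

{1, 3, 10}


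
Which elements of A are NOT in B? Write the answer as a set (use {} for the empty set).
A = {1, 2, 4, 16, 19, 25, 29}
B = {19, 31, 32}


Set A = {1, 2, 4, 16, 19, 25, 29}
Set B = {19, 31, 32}
Check each element of A against B:
1 ∉ B (include), 2 ∉ B (include), 4 ∉ B (include), 16 ∉ B (include), 19 ∈ B, 25 ∉ B (include), 29 ∉ B (include)
Elements of A not in B: {1, 2, 4, 16, 25, 29}

{1, 2, 4, 16, 25, 29}


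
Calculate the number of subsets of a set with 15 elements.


The set has 15 elements.
The power set contains all possible subsets.
|P(A)| = 2^|A| = 2^15 = 32768

32768


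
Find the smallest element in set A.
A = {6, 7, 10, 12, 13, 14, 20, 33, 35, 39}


Set A = {6, 7, 10, 12, 13, 14, 20, 33, 35, 39}
Elements in ascending order: 6, 7, 10, 12, 13, 14, 20, 33, 35, 39
The smallest element is 6.

6


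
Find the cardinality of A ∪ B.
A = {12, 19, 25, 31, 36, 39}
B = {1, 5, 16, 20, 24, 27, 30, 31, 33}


Set A = {12, 19, 25, 31, 36, 39}, |A| = 6
Set B = {1, 5, 16, 20, 24, 27, 30, 31, 33}, |B| = 9
A ∩ B = {31}, |A ∩ B| = 1
|A ∪ B| = |A| + |B| - |A ∩ B| = 6 + 9 - 1 = 14

14


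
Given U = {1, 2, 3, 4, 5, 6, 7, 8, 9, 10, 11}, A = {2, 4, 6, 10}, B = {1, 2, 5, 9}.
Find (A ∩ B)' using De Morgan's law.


U = {1, 2, 3, 4, 5, 6, 7, 8, 9, 10, 11}
A = {2, 4, 6, 10}, B = {1, 2, 5, 9}
A ∩ B = {2}
(A ∩ B)' = U \ (A ∩ B) = {1, 3, 4, 5, 6, 7, 8, 9, 10, 11}
Verification via A' ∪ B': A' = {1, 3, 5, 7, 8, 9, 11}, B' = {3, 4, 6, 7, 8, 10, 11}
A' ∪ B' = {1, 3, 4, 5, 6, 7, 8, 9, 10, 11} ✓

{1, 3, 4, 5, 6, 7, 8, 9, 10, 11}
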